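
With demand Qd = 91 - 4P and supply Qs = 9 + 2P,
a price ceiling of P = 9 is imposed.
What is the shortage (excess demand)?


At P = 9:
Qd = 91 - 4*9 = 55
Qs = 9 + 2*9 = 27
Shortage = Qd - Qs = 55 - 27 = 28

28


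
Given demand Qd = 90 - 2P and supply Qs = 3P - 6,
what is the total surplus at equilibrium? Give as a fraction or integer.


Find equilibrium: 90 - 2P = 3P - 6
90 + 6 = 5P
P* = 96/5 = 96/5
Q* = 3*96/5 - 6 = 258/5
Inverse demand: P = 45 - Q/2, so P_max = 45
Inverse supply: P = 2 + Q/3, so P_min = 2
CS = (1/2) * 258/5 * (45 - 96/5) = 16641/25
PS = (1/2) * 258/5 * (96/5 - 2) = 11094/25
TS = CS + PS = 16641/25 + 11094/25 = 5547/5

5547/5


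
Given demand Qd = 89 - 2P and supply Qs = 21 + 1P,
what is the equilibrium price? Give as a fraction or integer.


At equilibrium, Qd = Qs.
89 - 2P = 21 + 1P
89 - 21 = 2P + 1P
68 = 3P
P* = 68/3 = 68/3

68/3


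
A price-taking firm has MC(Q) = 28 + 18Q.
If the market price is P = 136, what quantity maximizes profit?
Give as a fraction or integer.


In perfect competition, profit is maximized where P = MC.
136 = 28 + 18Q
108 = 18Q
Q* = 108/18 = 6

6


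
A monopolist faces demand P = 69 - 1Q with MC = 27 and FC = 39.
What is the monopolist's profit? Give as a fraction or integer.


MR = MC: 69 - 2Q = 27
Q* = 21
P* = 69 - 1*21 = 48
Profit = (P* - MC)*Q* - FC
= (48 - 27)*21 - 39
= 21*21 - 39
= 441 - 39 = 402

402


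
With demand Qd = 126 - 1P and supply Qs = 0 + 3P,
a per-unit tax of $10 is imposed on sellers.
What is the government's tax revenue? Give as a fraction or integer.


With tax on sellers, new supply: Qs' = 0 + 3(P - 10)
= 3P - 30
New equilibrium quantity:
Q_new = 87
Tax revenue = tax * Q_new = 10 * 87 = 870

870


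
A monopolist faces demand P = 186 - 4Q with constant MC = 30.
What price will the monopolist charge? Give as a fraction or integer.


MR = 186 - 8Q
Set MR = MC: 186 - 8Q = 30
Q* = 39/2
Substitute into demand:
P* = 186 - 4*39/2 = 108

108


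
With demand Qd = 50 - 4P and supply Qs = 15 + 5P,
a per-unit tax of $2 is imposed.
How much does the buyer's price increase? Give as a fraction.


With a per-unit tax, the buyer's price increase depends on relative slopes.
Supply slope: d = 5, Demand slope: b = 4
Buyer's price increase = d * tax / (b + d)
= 5 * 2 / (4 + 5)
= 10 / 9 = 10/9

10/9


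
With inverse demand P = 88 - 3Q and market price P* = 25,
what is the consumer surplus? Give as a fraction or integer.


Maximum willingness to pay (at Q=0): P_max = 88
Quantity demanded at P* = 25:
Q* = (88 - 25)/3 = 21
CS = (1/2) * Q* * (P_max - P*)
CS = (1/2) * 21 * (88 - 25)
CS = (1/2) * 21 * 63 = 1323/2

1323/2


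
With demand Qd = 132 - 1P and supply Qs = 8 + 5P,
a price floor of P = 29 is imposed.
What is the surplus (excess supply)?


At P = 29:
Qd = 132 - 1*29 = 103
Qs = 8 + 5*29 = 153
Surplus = Qs - Qd = 153 - 103 = 50

50


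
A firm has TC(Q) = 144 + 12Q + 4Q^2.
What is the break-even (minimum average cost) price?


AC(Q) = 144/Q + 12 + 4Q
To minimize: dAC/dQ = -144/Q^2 + 4 = 0
Q^2 = 144/4 = 36
Q* = 6
Min AC = 144/6 + 12 + 4*6
Min AC = 24 + 12 + 24 = 60

60


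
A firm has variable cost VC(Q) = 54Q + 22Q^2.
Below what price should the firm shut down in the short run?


AVC(Q) = VC(Q)/Q = 54 + 22Q
AVC is increasing in Q, so minimum AVC is at Q -> 0+.
Min AVC = 54
The firm should shut down if P < 54.

54


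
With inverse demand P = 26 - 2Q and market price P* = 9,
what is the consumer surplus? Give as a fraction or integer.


Maximum willingness to pay (at Q=0): P_max = 26
Quantity demanded at P* = 9:
Q* = (26 - 9)/2 = 17/2
CS = (1/2) * Q* * (P_max - P*)
CS = (1/2) * 17/2 * (26 - 9)
CS = (1/2) * 17/2 * 17 = 289/4

289/4


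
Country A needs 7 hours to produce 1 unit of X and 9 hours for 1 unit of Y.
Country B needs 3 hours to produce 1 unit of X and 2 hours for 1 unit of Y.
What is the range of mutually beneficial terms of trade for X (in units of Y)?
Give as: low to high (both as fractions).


Opportunity cost of X for Country A = hours_X / hours_Y = 7/9 = 7/9 units of Y
Opportunity cost of X for Country B = hours_X / hours_Y = 3/2 = 3/2 units of Y
Terms of trade must be between the two opportunity costs.
Range: 7/9 to 3/2

7/9 to 3/2


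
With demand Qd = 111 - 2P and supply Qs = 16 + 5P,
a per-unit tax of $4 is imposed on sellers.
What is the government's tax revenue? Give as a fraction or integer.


With tax on sellers, new supply: Qs' = 16 + 5(P - 4)
= 5P - 4
New equilibrium quantity:
Q_new = 547/7
Tax revenue = tax * Q_new = 4 * 547/7 = 2188/7

2188/7


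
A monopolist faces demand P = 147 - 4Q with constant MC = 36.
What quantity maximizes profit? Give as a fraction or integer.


TR = P*Q = (147 - 4Q)Q = 147Q - 4Q^2
MR = dTR/dQ = 147 - 8Q
Set MR = MC:
147 - 8Q = 36
111 = 8Q
Q* = 111/8 = 111/8

111/8


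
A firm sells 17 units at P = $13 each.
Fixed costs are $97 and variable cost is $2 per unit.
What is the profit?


Total Revenue = P * Q = 13 * 17 = $221
Total Cost = FC + VC*Q = 97 + 2*17 = $131
Profit = TR - TC = 221 - 131 = $90

$90


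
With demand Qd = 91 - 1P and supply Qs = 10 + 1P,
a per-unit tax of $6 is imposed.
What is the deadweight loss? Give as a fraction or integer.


Pre-tax equilibrium quantity: Q* = 101/2
Post-tax equilibrium quantity: Q_tax = 95/2
Reduction in quantity: Q* - Q_tax = 3
DWL = (1/2) * tax * (Q* - Q_tax)
DWL = (1/2) * 6 * 3 = 9

9


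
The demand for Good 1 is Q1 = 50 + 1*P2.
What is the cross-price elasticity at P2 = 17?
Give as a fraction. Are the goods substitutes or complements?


dQ1/dP2 = 1
At P2 = 17: Q1 = 50 + 1*17 = 67
Exy = (dQ1/dP2)(P2/Q1) = 1 * 17 / 67 = 17/67
Since Exy > 0, the goods are substitutes.

17/67 (substitutes)


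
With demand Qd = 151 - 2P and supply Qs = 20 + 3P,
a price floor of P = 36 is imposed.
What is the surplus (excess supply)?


At P = 36:
Qd = 151 - 2*36 = 79
Qs = 20 + 3*36 = 128
Surplus = Qs - Qd = 128 - 79 = 49

49


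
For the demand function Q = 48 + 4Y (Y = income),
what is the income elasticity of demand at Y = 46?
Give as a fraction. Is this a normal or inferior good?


dQ/dY = 4
At Y = 46: Q = 48 + 4*46 = 232
Ey = (dQ/dY)(Y/Q) = 4 * 46 / 232 = 23/29
Since Ey > 0, this is a normal good.

23/29 (normal good)


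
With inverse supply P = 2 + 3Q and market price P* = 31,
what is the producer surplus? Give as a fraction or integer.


Minimum supply price (at Q=0): P_min = 2
Quantity supplied at P* = 31:
Q* = (31 - 2)/3 = 29/3
PS = (1/2) * Q* * (P* - P_min)
PS = (1/2) * 29/3 * (31 - 2)
PS = (1/2) * 29/3 * 29 = 841/6

841/6


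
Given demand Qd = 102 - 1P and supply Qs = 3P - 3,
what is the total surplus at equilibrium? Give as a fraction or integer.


Find equilibrium: 102 - 1P = 3P - 3
102 + 3 = 4P
P* = 105/4 = 105/4
Q* = 3*105/4 - 3 = 303/4
Inverse demand: P = 102 - Q/1, so P_max = 102
Inverse supply: P = 1 + Q/3, so P_min = 1
CS = (1/2) * 303/4 * (102 - 105/4) = 91809/32
PS = (1/2) * 303/4 * (105/4 - 1) = 30603/32
TS = CS + PS = 91809/32 + 30603/32 = 30603/8

30603/8


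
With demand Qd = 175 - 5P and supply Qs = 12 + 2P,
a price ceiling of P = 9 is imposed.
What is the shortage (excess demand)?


At P = 9:
Qd = 175 - 5*9 = 130
Qs = 12 + 2*9 = 30
Shortage = Qd - Qs = 130 - 30 = 100

100


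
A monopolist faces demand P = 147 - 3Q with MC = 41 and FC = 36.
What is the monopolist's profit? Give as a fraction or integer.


MR = MC: 147 - 6Q = 41
Q* = 53/3
P* = 147 - 3*53/3 = 94
Profit = (P* - MC)*Q* - FC
= (94 - 41)*53/3 - 36
= 53*53/3 - 36
= 2809/3 - 36 = 2701/3

2701/3


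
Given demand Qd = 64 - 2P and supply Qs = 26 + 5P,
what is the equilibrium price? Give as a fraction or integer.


At equilibrium, Qd = Qs.
64 - 2P = 26 + 5P
64 - 26 = 2P + 5P
38 = 7P
P* = 38/7 = 38/7

38/7


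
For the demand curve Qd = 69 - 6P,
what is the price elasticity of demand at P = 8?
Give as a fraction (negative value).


dQ/dP = -6
At P = 8: Q = 69 - 6*8 = 21
E = (dQ/dP)(P/Q) = (-6)(8/21) = -16/7

-16/7


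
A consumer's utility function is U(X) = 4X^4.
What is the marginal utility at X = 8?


MU = dU/dX = 4*4*X^(4-1)
MU = 16*X^3
At X = 8:
MU = 16 * 8^3
MU = 16 * 512 = 8192

8192


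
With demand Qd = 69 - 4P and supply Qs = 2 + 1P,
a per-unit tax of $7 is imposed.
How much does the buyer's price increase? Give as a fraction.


With a per-unit tax, the buyer's price increase depends on relative slopes.
Supply slope: d = 1, Demand slope: b = 4
Buyer's price increase = d * tax / (b + d)
= 1 * 7 / (4 + 1)
= 7 / 5 = 7/5

7/5


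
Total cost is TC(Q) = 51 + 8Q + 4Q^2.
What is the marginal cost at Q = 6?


MC = dTC/dQ = 8 + 2*4*Q
At Q = 6:
MC = 8 + 8*6
MC = 8 + 48 = 56

56


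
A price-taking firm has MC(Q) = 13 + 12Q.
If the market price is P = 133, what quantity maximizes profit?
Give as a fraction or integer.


In perfect competition, profit is maximized where P = MC.
133 = 13 + 12Q
120 = 12Q
Q* = 120/12 = 10

10


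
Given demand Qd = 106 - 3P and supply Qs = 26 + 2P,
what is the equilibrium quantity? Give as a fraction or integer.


First find equilibrium price:
106 - 3P = 26 + 2P
P* = 80/5 = 16
Then substitute into demand:
Q* = 106 - 3 * 16 = 58

58


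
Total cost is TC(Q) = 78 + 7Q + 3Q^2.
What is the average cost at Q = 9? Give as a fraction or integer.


TC(9) = 78 + 7*9 + 3*9^2
TC(9) = 78 + 63 + 243 = 384
AC = TC/Q = 384/9 = 128/3

128/3


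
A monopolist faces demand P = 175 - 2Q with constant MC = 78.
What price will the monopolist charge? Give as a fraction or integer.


MR = 175 - 4Q
Set MR = MC: 175 - 4Q = 78
Q* = 97/4
Substitute into demand:
P* = 175 - 2*97/4 = 253/2

253/2


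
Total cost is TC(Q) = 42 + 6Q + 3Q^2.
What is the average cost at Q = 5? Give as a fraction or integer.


TC(5) = 42 + 6*5 + 3*5^2
TC(5) = 42 + 30 + 75 = 147
AC = TC/Q = 147/5 = 147/5

147/5


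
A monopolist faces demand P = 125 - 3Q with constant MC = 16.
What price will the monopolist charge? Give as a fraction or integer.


MR = 125 - 6Q
Set MR = MC: 125 - 6Q = 16
Q* = 109/6
Substitute into demand:
P* = 125 - 3*109/6 = 141/2

141/2


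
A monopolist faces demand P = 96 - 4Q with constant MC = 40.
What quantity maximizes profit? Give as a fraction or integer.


TR = P*Q = (96 - 4Q)Q = 96Q - 4Q^2
MR = dTR/dQ = 96 - 8Q
Set MR = MC:
96 - 8Q = 40
56 = 8Q
Q* = 56/8 = 7

7


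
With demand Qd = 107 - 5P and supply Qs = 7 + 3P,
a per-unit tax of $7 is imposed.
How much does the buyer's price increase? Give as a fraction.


With a per-unit tax, the buyer's price increase depends on relative slopes.
Supply slope: d = 3, Demand slope: b = 5
Buyer's price increase = d * tax / (b + d)
= 3 * 7 / (5 + 3)
= 21 / 8 = 21/8

21/8


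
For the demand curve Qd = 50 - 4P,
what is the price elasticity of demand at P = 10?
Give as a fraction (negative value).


dQ/dP = -4
At P = 10: Q = 50 - 4*10 = 10
E = (dQ/dP)(P/Q) = (-4)(10/10) = -4

-4


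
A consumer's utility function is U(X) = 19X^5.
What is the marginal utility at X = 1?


MU = dU/dX = 19*5*X^(5-1)
MU = 95*X^4
At X = 1:
MU = 95 * 1^4
MU = 95 * 1 = 95

95


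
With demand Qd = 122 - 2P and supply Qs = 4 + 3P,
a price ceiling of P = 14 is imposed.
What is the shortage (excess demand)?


At P = 14:
Qd = 122 - 2*14 = 94
Qs = 4 + 3*14 = 46
Shortage = Qd - Qs = 94 - 46 = 48

48


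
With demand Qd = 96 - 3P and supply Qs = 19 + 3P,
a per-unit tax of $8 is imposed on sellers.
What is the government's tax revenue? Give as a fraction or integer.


With tax on sellers, new supply: Qs' = 19 + 3(P - 8)
= 3P - 5
New equilibrium quantity:
Q_new = 91/2
Tax revenue = tax * Q_new = 8 * 91/2 = 364

364


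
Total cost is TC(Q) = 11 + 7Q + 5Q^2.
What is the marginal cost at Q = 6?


MC = dTC/dQ = 7 + 2*5*Q
At Q = 6:
MC = 7 + 10*6
MC = 7 + 60 = 67

67


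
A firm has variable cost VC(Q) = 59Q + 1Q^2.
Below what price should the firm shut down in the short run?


AVC(Q) = VC(Q)/Q = 59 + 1Q
AVC is increasing in Q, so minimum AVC is at Q -> 0+.
Min AVC = 59
The firm should shut down if P < 59.

59


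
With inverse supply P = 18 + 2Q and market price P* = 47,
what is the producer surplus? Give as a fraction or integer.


Minimum supply price (at Q=0): P_min = 18
Quantity supplied at P* = 47:
Q* = (47 - 18)/2 = 29/2
PS = (1/2) * Q* * (P* - P_min)
PS = (1/2) * 29/2 * (47 - 18)
PS = (1/2) * 29/2 * 29 = 841/4

841/4


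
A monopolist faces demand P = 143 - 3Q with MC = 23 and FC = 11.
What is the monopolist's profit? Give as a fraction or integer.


MR = MC: 143 - 6Q = 23
Q* = 20
P* = 143 - 3*20 = 83
Profit = (P* - MC)*Q* - FC
= (83 - 23)*20 - 11
= 60*20 - 11
= 1200 - 11 = 1189

1189


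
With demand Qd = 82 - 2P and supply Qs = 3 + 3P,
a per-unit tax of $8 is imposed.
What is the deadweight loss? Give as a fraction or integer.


Pre-tax equilibrium quantity: Q* = 252/5
Post-tax equilibrium quantity: Q_tax = 204/5
Reduction in quantity: Q* - Q_tax = 48/5
DWL = (1/2) * tax * (Q* - Q_tax)
DWL = (1/2) * 8 * 48/5 = 192/5

192/5


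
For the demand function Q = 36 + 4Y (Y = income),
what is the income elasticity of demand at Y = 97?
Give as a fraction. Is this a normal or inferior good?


dQ/dY = 4
At Y = 97: Q = 36 + 4*97 = 424
Ey = (dQ/dY)(Y/Q) = 4 * 97 / 424 = 97/106
Since Ey > 0, this is a normal good.

97/106 (normal good)


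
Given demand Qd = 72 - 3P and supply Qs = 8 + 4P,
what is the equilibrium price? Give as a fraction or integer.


At equilibrium, Qd = Qs.
72 - 3P = 8 + 4P
72 - 8 = 3P + 4P
64 = 7P
P* = 64/7 = 64/7

64/7


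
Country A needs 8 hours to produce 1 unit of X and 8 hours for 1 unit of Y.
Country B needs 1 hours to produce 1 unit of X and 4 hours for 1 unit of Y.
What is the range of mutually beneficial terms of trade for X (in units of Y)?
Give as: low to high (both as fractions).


Opportunity cost of X for Country A = hours_X / hours_Y = 8/8 = 1 units of Y
Opportunity cost of X for Country B = hours_X / hours_Y = 1/4 = 1/4 units of Y
Terms of trade must be between the two opportunity costs.
Range: 1/4 to 1

1/4 to 1


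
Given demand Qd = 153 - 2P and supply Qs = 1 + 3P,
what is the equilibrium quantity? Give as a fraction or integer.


First find equilibrium price:
153 - 2P = 1 + 3P
P* = 152/5 = 152/5
Then substitute into demand:
Q* = 153 - 2 * 152/5 = 461/5

461/5


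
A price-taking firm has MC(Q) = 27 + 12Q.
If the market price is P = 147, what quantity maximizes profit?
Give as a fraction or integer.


In perfect competition, profit is maximized where P = MC.
147 = 27 + 12Q
120 = 12Q
Q* = 120/12 = 10

10


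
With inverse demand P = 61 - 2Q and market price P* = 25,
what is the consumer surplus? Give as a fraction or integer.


Maximum willingness to pay (at Q=0): P_max = 61
Quantity demanded at P* = 25:
Q* = (61 - 25)/2 = 18
CS = (1/2) * Q* * (P_max - P*)
CS = (1/2) * 18 * (61 - 25)
CS = (1/2) * 18 * 36 = 324

324


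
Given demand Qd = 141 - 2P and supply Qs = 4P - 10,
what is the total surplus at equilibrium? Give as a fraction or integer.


Find equilibrium: 141 - 2P = 4P - 10
141 + 10 = 6P
P* = 151/6 = 151/6
Q* = 4*151/6 - 10 = 272/3
Inverse demand: P = 141/2 - Q/2, so P_max = 141/2
Inverse supply: P = 5/2 + Q/4, so P_min = 5/2
CS = (1/2) * 272/3 * (141/2 - 151/6) = 18496/9
PS = (1/2) * 272/3 * (151/6 - 5/2) = 9248/9
TS = CS + PS = 18496/9 + 9248/9 = 9248/3

9248/3


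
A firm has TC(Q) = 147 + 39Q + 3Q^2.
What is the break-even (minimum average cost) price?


AC(Q) = 147/Q + 39 + 3Q
To minimize: dAC/dQ = -147/Q^2 + 3 = 0
Q^2 = 147/3 = 49
Q* = 7
Min AC = 147/7 + 39 + 3*7
Min AC = 21 + 39 + 21 = 81

81


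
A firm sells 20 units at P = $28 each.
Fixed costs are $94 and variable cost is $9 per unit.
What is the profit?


Total Revenue = P * Q = 28 * 20 = $560
Total Cost = FC + VC*Q = 94 + 9*20 = $274
Profit = TR - TC = 560 - 274 = $286

$286


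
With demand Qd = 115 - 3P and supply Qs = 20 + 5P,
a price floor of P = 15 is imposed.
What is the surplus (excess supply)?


At P = 15:
Qd = 115 - 3*15 = 70
Qs = 20 + 5*15 = 95
Surplus = Qs - Qd = 95 - 70 = 25

25


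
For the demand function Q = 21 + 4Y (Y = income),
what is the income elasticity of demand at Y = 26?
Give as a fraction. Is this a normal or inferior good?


dQ/dY = 4
At Y = 26: Q = 21 + 4*26 = 125
Ey = (dQ/dY)(Y/Q) = 4 * 26 / 125 = 104/125
Since Ey > 0, this is a normal good.

104/125 (normal good)


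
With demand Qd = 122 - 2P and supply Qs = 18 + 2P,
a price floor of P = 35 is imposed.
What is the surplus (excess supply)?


At P = 35:
Qd = 122 - 2*35 = 52
Qs = 18 + 2*35 = 88
Surplus = Qs - Qd = 88 - 52 = 36

36


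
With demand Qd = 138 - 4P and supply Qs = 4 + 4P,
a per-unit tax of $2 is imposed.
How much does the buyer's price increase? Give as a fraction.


With a per-unit tax, the buyer's price increase depends on relative slopes.
Supply slope: d = 4, Demand slope: b = 4
Buyer's price increase = d * tax / (b + d)
= 4 * 2 / (4 + 4)
= 8 / 8 = 1

1


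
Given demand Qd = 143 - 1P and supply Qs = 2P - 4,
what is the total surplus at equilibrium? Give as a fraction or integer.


Find equilibrium: 143 - 1P = 2P - 4
143 + 4 = 3P
P* = 147/3 = 49
Q* = 2*49 - 4 = 94
Inverse demand: P = 143 - Q/1, so P_max = 143
Inverse supply: P = 2 + Q/2, so P_min = 2
CS = (1/2) * 94 * (143 - 49) = 4418
PS = (1/2) * 94 * (49 - 2) = 2209
TS = CS + PS = 4418 + 2209 = 6627

6627


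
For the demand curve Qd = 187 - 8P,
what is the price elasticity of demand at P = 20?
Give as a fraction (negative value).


dQ/dP = -8
At P = 20: Q = 187 - 8*20 = 27
E = (dQ/dP)(P/Q) = (-8)(20/27) = -160/27

-160/27


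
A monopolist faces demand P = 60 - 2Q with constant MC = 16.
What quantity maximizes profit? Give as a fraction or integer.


TR = P*Q = (60 - 2Q)Q = 60Q - 2Q^2
MR = dTR/dQ = 60 - 4Q
Set MR = MC:
60 - 4Q = 16
44 = 4Q
Q* = 44/4 = 11

11


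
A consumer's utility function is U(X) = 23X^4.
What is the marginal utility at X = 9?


MU = dU/dX = 23*4*X^(4-1)
MU = 92*X^3
At X = 9:
MU = 92 * 9^3
MU = 92 * 729 = 67068

67068


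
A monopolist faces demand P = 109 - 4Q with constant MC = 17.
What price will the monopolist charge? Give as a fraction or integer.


MR = 109 - 8Q
Set MR = MC: 109 - 8Q = 17
Q* = 23/2
Substitute into demand:
P* = 109 - 4*23/2 = 63

63


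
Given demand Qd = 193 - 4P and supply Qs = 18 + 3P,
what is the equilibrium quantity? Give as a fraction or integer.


First find equilibrium price:
193 - 4P = 18 + 3P
P* = 175/7 = 25
Then substitute into demand:
Q* = 193 - 4 * 25 = 93

93


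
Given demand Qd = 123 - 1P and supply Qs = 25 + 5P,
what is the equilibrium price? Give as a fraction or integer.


At equilibrium, Qd = Qs.
123 - 1P = 25 + 5P
123 - 25 = 1P + 5P
98 = 6P
P* = 98/6 = 49/3

49/3


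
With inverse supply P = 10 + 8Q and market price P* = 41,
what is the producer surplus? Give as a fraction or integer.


Minimum supply price (at Q=0): P_min = 10
Quantity supplied at P* = 41:
Q* = (41 - 10)/8 = 31/8
PS = (1/2) * Q* * (P* - P_min)
PS = (1/2) * 31/8 * (41 - 10)
PS = (1/2) * 31/8 * 31 = 961/16

961/16


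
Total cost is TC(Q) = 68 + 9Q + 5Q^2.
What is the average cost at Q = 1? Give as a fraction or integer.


TC(1) = 68 + 9*1 + 5*1^2
TC(1) = 68 + 9 + 5 = 82
AC = TC/Q = 82/1 = 82

82


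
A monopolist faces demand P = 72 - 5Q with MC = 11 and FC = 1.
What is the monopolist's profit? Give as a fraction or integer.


MR = MC: 72 - 10Q = 11
Q* = 61/10
P* = 72 - 5*61/10 = 83/2
Profit = (P* - MC)*Q* - FC
= (83/2 - 11)*61/10 - 1
= 61/2*61/10 - 1
= 3721/20 - 1 = 3701/20

3701/20


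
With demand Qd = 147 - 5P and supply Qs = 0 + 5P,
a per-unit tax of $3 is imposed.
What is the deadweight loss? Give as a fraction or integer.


Pre-tax equilibrium quantity: Q* = 147/2
Post-tax equilibrium quantity: Q_tax = 66
Reduction in quantity: Q* - Q_tax = 15/2
DWL = (1/2) * tax * (Q* - Q_tax)
DWL = (1/2) * 3 * 15/2 = 45/4

45/4


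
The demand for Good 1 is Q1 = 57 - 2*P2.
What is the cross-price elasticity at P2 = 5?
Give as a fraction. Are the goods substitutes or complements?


dQ1/dP2 = -2
At P2 = 5: Q1 = 57 - 2*5 = 47
Exy = (dQ1/dP2)(P2/Q1) = -2 * 5 / 47 = -10/47
Since Exy < 0, the goods are complements.

-10/47 (complements)


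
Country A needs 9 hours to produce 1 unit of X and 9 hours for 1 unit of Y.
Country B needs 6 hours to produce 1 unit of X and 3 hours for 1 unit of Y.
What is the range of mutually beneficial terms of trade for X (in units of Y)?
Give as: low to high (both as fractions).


Opportunity cost of X for Country A = hours_X / hours_Y = 9/9 = 1 units of Y
Opportunity cost of X for Country B = hours_X / hours_Y = 6/3 = 2 units of Y
Terms of trade must be between the two opportunity costs.
Range: 1 to 2

1 to 2


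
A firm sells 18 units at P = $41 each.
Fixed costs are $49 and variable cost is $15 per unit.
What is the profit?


Total Revenue = P * Q = 41 * 18 = $738
Total Cost = FC + VC*Q = 49 + 15*18 = $319
Profit = TR - TC = 738 - 319 = $419

$419


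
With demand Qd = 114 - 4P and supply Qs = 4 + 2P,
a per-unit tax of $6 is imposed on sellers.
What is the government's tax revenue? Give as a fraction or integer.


With tax on sellers, new supply: Qs' = 4 + 2(P - 6)
= 2P - 8
New equilibrium quantity:
Q_new = 98/3
Tax revenue = tax * Q_new = 6 * 98/3 = 196

196


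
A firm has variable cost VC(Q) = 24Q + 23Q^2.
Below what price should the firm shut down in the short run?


AVC(Q) = VC(Q)/Q = 24 + 23Q
AVC is increasing in Q, so minimum AVC is at Q -> 0+.
Min AVC = 24
The firm should shut down if P < 24.

24


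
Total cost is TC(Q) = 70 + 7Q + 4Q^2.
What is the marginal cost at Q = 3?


MC = dTC/dQ = 7 + 2*4*Q
At Q = 3:
MC = 7 + 8*3
MC = 7 + 24 = 31

31


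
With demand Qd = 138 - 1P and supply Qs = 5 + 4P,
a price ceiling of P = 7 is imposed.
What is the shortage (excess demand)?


At P = 7:
Qd = 138 - 1*7 = 131
Qs = 5 + 4*7 = 33
Shortage = Qd - Qs = 131 - 33 = 98

98


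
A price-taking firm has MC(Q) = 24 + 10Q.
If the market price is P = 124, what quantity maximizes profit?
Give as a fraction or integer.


In perfect competition, profit is maximized where P = MC.
124 = 24 + 10Q
100 = 10Q
Q* = 100/10 = 10

10


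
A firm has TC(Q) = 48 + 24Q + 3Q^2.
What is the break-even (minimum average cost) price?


AC(Q) = 48/Q + 24 + 3Q
To minimize: dAC/dQ = -48/Q^2 + 3 = 0
Q^2 = 48/3 = 16
Q* = 4
Min AC = 48/4 + 24 + 3*4
Min AC = 12 + 24 + 12 = 48

48


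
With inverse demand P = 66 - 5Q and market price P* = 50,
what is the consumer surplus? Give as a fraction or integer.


Maximum willingness to pay (at Q=0): P_max = 66
Quantity demanded at P* = 50:
Q* = (66 - 50)/5 = 16/5
CS = (1/2) * Q* * (P_max - P*)
CS = (1/2) * 16/5 * (66 - 50)
CS = (1/2) * 16/5 * 16 = 128/5

128/5


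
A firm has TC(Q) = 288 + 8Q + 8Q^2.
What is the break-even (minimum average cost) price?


AC(Q) = 288/Q + 8 + 8Q
To minimize: dAC/dQ = -288/Q^2 + 8 = 0
Q^2 = 288/8 = 36
Q* = 6
Min AC = 288/6 + 8 + 8*6
Min AC = 48 + 8 + 48 = 104

104


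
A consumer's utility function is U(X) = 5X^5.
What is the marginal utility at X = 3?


MU = dU/dX = 5*5*X^(5-1)
MU = 25*X^4
At X = 3:
MU = 25 * 3^4
MU = 25 * 81 = 2025

2025


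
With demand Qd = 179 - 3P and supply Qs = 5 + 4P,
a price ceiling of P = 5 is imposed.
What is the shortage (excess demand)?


At P = 5:
Qd = 179 - 3*5 = 164
Qs = 5 + 4*5 = 25
Shortage = Qd - Qs = 164 - 25 = 139

139


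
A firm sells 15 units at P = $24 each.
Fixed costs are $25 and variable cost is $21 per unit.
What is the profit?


Total Revenue = P * Q = 24 * 15 = $360
Total Cost = FC + VC*Q = 25 + 21*15 = $340
Profit = TR - TC = 360 - 340 = $20

$20


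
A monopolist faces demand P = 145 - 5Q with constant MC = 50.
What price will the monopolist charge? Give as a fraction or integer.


MR = 145 - 10Q
Set MR = MC: 145 - 10Q = 50
Q* = 19/2
Substitute into demand:
P* = 145 - 5*19/2 = 195/2

195/2


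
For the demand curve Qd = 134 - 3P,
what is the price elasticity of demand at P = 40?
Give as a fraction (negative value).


dQ/dP = -3
At P = 40: Q = 134 - 3*40 = 14
E = (dQ/dP)(P/Q) = (-3)(40/14) = -60/7

-60/7


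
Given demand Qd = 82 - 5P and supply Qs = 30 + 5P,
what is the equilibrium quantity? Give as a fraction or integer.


First find equilibrium price:
82 - 5P = 30 + 5P
P* = 52/10 = 26/5
Then substitute into demand:
Q* = 82 - 5 * 26/5 = 56

56


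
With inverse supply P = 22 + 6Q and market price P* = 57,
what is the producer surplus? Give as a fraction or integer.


Minimum supply price (at Q=0): P_min = 22
Quantity supplied at P* = 57:
Q* = (57 - 22)/6 = 35/6
PS = (1/2) * Q* * (P* - P_min)
PS = (1/2) * 35/6 * (57 - 22)
PS = (1/2) * 35/6 * 35 = 1225/12

1225/12


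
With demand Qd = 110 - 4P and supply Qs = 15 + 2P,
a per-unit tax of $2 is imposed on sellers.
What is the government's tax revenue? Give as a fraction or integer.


With tax on sellers, new supply: Qs' = 15 + 2(P - 2)
= 11 + 2P
New equilibrium quantity:
Q_new = 44
Tax revenue = tax * Q_new = 2 * 44 = 88

88


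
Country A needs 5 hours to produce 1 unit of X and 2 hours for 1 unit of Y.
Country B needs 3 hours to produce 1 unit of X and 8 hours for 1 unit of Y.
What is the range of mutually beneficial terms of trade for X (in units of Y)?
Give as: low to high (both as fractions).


Opportunity cost of X for Country A = hours_X / hours_Y = 5/2 = 5/2 units of Y
Opportunity cost of X for Country B = hours_X / hours_Y = 3/8 = 3/8 units of Y
Terms of trade must be between the two opportunity costs.
Range: 3/8 to 5/2

3/8 to 5/2


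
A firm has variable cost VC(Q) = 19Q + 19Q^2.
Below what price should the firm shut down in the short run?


AVC(Q) = VC(Q)/Q = 19 + 19Q
AVC is increasing in Q, so minimum AVC is at Q -> 0+.
Min AVC = 19
The firm should shut down if P < 19.

19


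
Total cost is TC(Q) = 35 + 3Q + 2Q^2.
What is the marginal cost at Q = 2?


MC = dTC/dQ = 3 + 2*2*Q
At Q = 2:
MC = 3 + 4*2
MC = 3 + 8 = 11

11


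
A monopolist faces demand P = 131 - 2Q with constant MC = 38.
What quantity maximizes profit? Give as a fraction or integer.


TR = P*Q = (131 - 2Q)Q = 131Q - 2Q^2
MR = dTR/dQ = 131 - 4Q
Set MR = MC:
131 - 4Q = 38
93 = 4Q
Q* = 93/4 = 93/4

93/4


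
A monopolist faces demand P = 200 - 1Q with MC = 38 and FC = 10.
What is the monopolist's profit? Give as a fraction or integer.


MR = MC: 200 - 2Q = 38
Q* = 81
P* = 200 - 1*81 = 119
Profit = (P* - MC)*Q* - FC
= (119 - 38)*81 - 10
= 81*81 - 10
= 6561 - 10 = 6551

6551


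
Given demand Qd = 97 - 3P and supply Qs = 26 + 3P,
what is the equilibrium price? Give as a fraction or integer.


At equilibrium, Qd = Qs.
97 - 3P = 26 + 3P
97 - 26 = 3P + 3P
71 = 6P
P* = 71/6 = 71/6

71/6


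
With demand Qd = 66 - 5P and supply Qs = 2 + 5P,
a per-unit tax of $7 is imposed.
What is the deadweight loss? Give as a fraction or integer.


Pre-tax equilibrium quantity: Q* = 34
Post-tax equilibrium quantity: Q_tax = 33/2
Reduction in quantity: Q* - Q_tax = 35/2
DWL = (1/2) * tax * (Q* - Q_tax)
DWL = (1/2) * 7 * 35/2 = 245/4

245/4


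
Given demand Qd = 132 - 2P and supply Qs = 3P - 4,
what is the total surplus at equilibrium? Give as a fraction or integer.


Find equilibrium: 132 - 2P = 3P - 4
132 + 4 = 5P
P* = 136/5 = 136/5
Q* = 3*136/5 - 4 = 388/5
Inverse demand: P = 66 - Q/2, so P_max = 66
Inverse supply: P = 4/3 + Q/3, so P_min = 4/3
CS = (1/2) * 388/5 * (66 - 136/5) = 37636/25
PS = (1/2) * 388/5 * (136/5 - 4/3) = 75272/75
TS = CS + PS = 37636/25 + 75272/75 = 37636/15

37636/15


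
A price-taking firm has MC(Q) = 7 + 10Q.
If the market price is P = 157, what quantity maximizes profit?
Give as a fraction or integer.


In perfect competition, profit is maximized where P = MC.
157 = 7 + 10Q
150 = 10Q
Q* = 150/10 = 15

15


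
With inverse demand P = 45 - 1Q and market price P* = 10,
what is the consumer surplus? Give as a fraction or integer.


Maximum willingness to pay (at Q=0): P_max = 45
Quantity demanded at P* = 10:
Q* = (45 - 10)/1 = 35
CS = (1/2) * Q* * (P_max - P*)
CS = (1/2) * 35 * (45 - 10)
CS = (1/2) * 35 * 35 = 1225/2

1225/2


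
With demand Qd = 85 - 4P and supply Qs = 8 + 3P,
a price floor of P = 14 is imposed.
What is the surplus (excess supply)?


At P = 14:
Qd = 85 - 4*14 = 29
Qs = 8 + 3*14 = 50
Surplus = Qs - Qd = 50 - 29 = 21

21


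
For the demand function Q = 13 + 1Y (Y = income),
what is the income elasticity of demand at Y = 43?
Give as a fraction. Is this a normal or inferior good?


dQ/dY = 1
At Y = 43: Q = 13 + 1*43 = 56
Ey = (dQ/dY)(Y/Q) = 1 * 43 / 56 = 43/56
Since Ey > 0, this is a normal good.

43/56 (normal good)


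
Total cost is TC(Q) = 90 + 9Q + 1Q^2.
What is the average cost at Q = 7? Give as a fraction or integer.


TC(7) = 90 + 9*7 + 1*7^2
TC(7) = 90 + 63 + 49 = 202
AC = TC/Q = 202/7 = 202/7

202/7


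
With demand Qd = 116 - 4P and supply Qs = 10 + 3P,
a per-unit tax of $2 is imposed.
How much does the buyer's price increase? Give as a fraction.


With a per-unit tax, the buyer's price increase depends on relative slopes.
Supply slope: d = 3, Demand slope: b = 4
Buyer's price increase = d * tax / (b + d)
= 3 * 2 / (4 + 3)
= 6 / 7 = 6/7

6/7


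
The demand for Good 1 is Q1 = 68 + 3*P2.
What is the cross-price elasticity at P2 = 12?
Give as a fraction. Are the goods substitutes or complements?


dQ1/dP2 = 3
At P2 = 12: Q1 = 68 + 3*12 = 104
Exy = (dQ1/dP2)(P2/Q1) = 3 * 12 / 104 = 9/26
Since Exy > 0, the goods are substitutes.

9/26 (substitutes)


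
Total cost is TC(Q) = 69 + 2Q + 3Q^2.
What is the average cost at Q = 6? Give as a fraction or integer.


TC(6) = 69 + 2*6 + 3*6^2
TC(6) = 69 + 12 + 108 = 189
AC = TC/Q = 189/6 = 63/2

63/2


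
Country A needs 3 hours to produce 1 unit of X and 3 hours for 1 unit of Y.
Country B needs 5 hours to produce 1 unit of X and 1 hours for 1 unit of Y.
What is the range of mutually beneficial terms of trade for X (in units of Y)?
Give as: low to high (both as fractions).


Opportunity cost of X for Country A = hours_X / hours_Y = 3/3 = 1 units of Y
Opportunity cost of X for Country B = hours_X / hours_Y = 5/1 = 5 units of Y
Terms of trade must be between the two opportunity costs.
Range: 1 to 5

1 to 5


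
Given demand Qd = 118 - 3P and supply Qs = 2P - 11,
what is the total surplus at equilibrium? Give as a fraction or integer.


Find equilibrium: 118 - 3P = 2P - 11
118 + 11 = 5P
P* = 129/5 = 129/5
Q* = 2*129/5 - 11 = 203/5
Inverse demand: P = 118/3 - Q/3, so P_max = 118/3
Inverse supply: P = 11/2 + Q/2, so P_min = 11/2
CS = (1/2) * 203/5 * (118/3 - 129/5) = 41209/150
PS = (1/2) * 203/5 * (129/5 - 11/2) = 41209/100
TS = CS + PS = 41209/150 + 41209/100 = 41209/60

41209/60


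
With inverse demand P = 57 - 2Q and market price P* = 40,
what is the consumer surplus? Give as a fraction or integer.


Maximum willingness to pay (at Q=0): P_max = 57
Quantity demanded at P* = 40:
Q* = (57 - 40)/2 = 17/2
CS = (1/2) * Q* * (P_max - P*)
CS = (1/2) * 17/2 * (57 - 40)
CS = (1/2) * 17/2 * 17 = 289/4

289/4


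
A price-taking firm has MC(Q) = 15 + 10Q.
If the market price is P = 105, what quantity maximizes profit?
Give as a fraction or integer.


In perfect competition, profit is maximized where P = MC.
105 = 15 + 10Q
90 = 10Q
Q* = 90/10 = 9

9


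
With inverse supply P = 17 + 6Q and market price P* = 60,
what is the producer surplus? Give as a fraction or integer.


Minimum supply price (at Q=0): P_min = 17
Quantity supplied at P* = 60:
Q* = (60 - 17)/6 = 43/6
PS = (1/2) * Q* * (P* - P_min)
PS = (1/2) * 43/6 * (60 - 17)
PS = (1/2) * 43/6 * 43 = 1849/12

1849/12


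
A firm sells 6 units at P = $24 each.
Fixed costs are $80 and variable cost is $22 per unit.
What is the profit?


Total Revenue = P * Q = 24 * 6 = $144
Total Cost = FC + VC*Q = 80 + 22*6 = $212
Profit = TR - TC = 144 - 212 = $-68

$-68


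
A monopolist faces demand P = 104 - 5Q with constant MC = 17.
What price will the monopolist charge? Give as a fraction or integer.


MR = 104 - 10Q
Set MR = MC: 104 - 10Q = 17
Q* = 87/10
Substitute into demand:
P* = 104 - 5*87/10 = 121/2

121/2


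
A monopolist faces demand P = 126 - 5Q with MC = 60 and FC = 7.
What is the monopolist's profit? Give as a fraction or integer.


MR = MC: 126 - 10Q = 60
Q* = 33/5
P* = 126 - 5*33/5 = 93
Profit = (P* - MC)*Q* - FC
= (93 - 60)*33/5 - 7
= 33*33/5 - 7
= 1089/5 - 7 = 1054/5

1054/5


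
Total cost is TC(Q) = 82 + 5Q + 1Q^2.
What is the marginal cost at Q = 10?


MC = dTC/dQ = 5 + 2*1*Q
At Q = 10:
MC = 5 + 2*10
MC = 5 + 20 = 25

25


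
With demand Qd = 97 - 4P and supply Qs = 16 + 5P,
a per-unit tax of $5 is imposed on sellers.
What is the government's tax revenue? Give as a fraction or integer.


With tax on sellers, new supply: Qs' = 16 + 5(P - 5)
= 5P - 9
New equilibrium quantity:
Q_new = 449/9
Tax revenue = tax * Q_new = 5 * 449/9 = 2245/9

2245/9


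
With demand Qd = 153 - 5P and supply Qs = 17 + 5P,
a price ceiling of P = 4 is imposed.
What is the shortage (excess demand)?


At P = 4:
Qd = 153 - 5*4 = 133
Qs = 17 + 5*4 = 37
Shortage = Qd - Qs = 133 - 37 = 96

96


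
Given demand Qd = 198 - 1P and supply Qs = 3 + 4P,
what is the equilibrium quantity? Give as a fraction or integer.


First find equilibrium price:
198 - 1P = 3 + 4P
P* = 195/5 = 39
Then substitute into demand:
Q* = 198 - 1 * 39 = 159

159


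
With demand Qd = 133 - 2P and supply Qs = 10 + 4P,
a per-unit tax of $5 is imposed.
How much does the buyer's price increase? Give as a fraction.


With a per-unit tax, the buyer's price increase depends on relative slopes.
Supply slope: d = 4, Demand slope: b = 2
Buyer's price increase = d * tax / (b + d)
= 4 * 5 / (2 + 4)
= 20 / 6 = 10/3

10/3


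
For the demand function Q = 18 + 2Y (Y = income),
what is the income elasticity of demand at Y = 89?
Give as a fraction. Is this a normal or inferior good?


dQ/dY = 2
At Y = 89: Q = 18 + 2*89 = 196
Ey = (dQ/dY)(Y/Q) = 2 * 89 / 196 = 89/98
Since Ey > 0, this is a normal good.

89/98 (normal good)


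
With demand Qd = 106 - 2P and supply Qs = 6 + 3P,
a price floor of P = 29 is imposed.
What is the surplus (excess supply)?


At P = 29:
Qd = 106 - 2*29 = 48
Qs = 6 + 3*29 = 93
Surplus = Qs - Qd = 93 - 48 = 45

45


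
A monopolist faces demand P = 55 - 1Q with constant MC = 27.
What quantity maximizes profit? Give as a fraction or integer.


TR = P*Q = (55 - 1Q)Q = 55Q - 1Q^2
MR = dTR/dQ = 55 - 2Q
Set MR = MC:
55 - 2Q = 27
28 = 2Q
Q* = 28/2 = 14

14


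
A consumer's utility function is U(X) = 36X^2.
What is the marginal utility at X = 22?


MU = dU/dX = 36*2*X^(2-1)
MU = 72*X^1
At X = 22:
MU = 72 * 22^1
MU = 72 * 22 = 1584

1584


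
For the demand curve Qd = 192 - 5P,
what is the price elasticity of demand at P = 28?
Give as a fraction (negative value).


dQ/dP = -5
At P = 28: Q = 192 - 5*28 = 52
E = (dQ/dP)(P/Q) = (-5)(28/52) = -35/13

-35/13


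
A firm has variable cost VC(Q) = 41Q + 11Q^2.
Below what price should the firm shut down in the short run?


AVC(Q) = VC(Q)/Q = 41 + 11Q
AVC is increasing in Q, so minimum AVC is at Q -> 0+.
Min AVC = 41
The firm should shut down if P < 41.

41


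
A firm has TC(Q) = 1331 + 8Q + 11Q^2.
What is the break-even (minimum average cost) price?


AC(Q) = 1331/Q + 8 + 11Q
To minimize: dAC/dQ = -1331/Q^2 + 11 = 0
Q^2 = 1331/11 = 121
Q* = 11
Min AC = 1331/11 + 8 + 11*11
Min AC = 121 + 8 + 121 = 250

250


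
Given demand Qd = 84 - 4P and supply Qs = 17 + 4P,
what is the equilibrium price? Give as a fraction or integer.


At equilibrium, Qd = Qs.
84 - 4P = 17 + 4P
84 - 17 = 4P + 4P
67 = 8P
P* = 67/8 = 67/8

67/8


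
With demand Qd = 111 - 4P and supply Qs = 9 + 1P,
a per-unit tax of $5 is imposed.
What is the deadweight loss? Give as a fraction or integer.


Pre-tax equilibrium quantity: Q* = 147/5
Post-tax equilibrium quantity: Q_tax = 127/5
Reduction in quantity: Q* - Q_tax = 4
DWL = (1/2) * tax * (Q* - Q_tax)
DWL = (1/2) * 5 * 4 = 10

10


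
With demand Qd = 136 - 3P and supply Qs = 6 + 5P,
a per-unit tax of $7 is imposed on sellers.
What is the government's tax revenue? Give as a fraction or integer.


With tax on sellers, new supply: Qs' = 6 + 5(P - 7)
= 5P - 29
New equilibrium quantity:
Q_new = 593/8
Tax revenue = tax * Q_new = 7 * 593/8 = 4151/8

4151/8


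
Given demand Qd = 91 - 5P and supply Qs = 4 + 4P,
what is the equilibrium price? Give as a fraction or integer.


At equilibrium, Qd = Qs.
91 - 5P = 4 + 4P
91 - 4 = 5P + 4P
87 = 9P
P* = 87/9 = 29/3

29/3


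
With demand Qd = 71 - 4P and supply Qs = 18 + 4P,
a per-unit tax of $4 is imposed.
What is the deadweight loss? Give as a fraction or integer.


Pre-tax equilibrium quantity: Q* = 89/2
Post-tax equilibrium quantity: Q_tax = 73/2
Reduction in quantity: Q* - Q_tax = 8
DWL = (1/2) * tax * (Q* - Q_tax)
DWL = (1/2) * 4 * 8 = 16

16


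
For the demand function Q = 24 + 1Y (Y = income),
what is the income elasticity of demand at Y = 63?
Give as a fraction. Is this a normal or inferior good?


dQ/dY = 1
At Y = 63: Q = 24 + 1*63 = 87
Ey = (dQ/dY)(Y/Q) = 1 * 63 / 87 = 21/29
Since Ey > 0, this is a normal good.

21/29 (normal good)


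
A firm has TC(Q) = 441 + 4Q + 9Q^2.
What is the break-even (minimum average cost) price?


AC(Q) = 441/Q + 4 + 9Q
To minimize: dAC/dQ = -441/Q^2 + 9 = 0
Q^2 = 441/9 = 49
Q* = 7
Min AC = 441/7 + 4 + 9*7
Min AC = 63 + 4 + 63 = 130

130


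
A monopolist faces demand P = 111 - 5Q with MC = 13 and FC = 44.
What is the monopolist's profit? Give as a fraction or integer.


MR = MC: 111 - 10Q = 13
Q* = 49/5
P* = 111 - 5*49/5 = 62
Profit = (P* - MC)*Q* - FC
= (62 - 13)*49/5 - 44
= 49*49/5 - 44
= 2401/5 - 44 = 2181/5

2181/5


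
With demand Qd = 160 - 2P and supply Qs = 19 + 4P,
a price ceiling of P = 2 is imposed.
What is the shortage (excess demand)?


At P = 2:
Qd = 160 - 2*2 = 156
Qs = 19 + 4*2 = 27
Shortage = Qd - Qs = 156 - 27 = 129

129


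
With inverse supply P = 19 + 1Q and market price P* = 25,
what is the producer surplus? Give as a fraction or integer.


Minimum supply price (at Q=0): P_min = 19
Quantity supplied at P* = 25:
Q* = (25 - 19)/1 = 6
PS = (1/2) * Q* * (P* - P_min)
PS = (1/2) * 6 * (25 - 19)
PS = (1/2) * 6 * 6 = 18

18


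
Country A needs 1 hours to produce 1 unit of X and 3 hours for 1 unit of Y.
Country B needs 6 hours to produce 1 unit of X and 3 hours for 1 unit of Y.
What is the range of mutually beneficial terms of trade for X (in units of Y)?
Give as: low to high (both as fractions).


Opportunity cost of X for Country A = hours_X / hours_Y = 1/3 = 1/3 units of Y
Opportunity cost of X for Country B = hours_X / hours_Y = 6/3 = 2 units of Y
Terms of trade must be between the two opportunity costs.
Range: 1/3 to 2

1/3 to 2


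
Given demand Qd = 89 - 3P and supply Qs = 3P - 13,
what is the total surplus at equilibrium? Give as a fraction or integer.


Find equilibrium: 89 - 3P = 3P - 13
89 + 13 = 6P
P* = 102/6 = 17
Q* = 3*17 - 13 = 38
Inverse demand: P = 89/3 - Q/3, so P_max = 89/3
Inverse supply: P = 13/3 + Q/3, so P_min = 13/3
CS = (1/2) * 38 * (89/3 - 17) = 722/3
PS = (1/2) * 38 * (17 - 13/3) = 722/3
TS = CS + PS = 722/3 + 722/3 = 1444/3

1444/3


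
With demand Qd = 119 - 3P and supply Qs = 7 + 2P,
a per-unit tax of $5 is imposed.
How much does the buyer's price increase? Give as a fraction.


With a per-unit tax, the buyer's price increase depends on relative slopes.
Supply slope: d = 2, Demand slope: b = 3
Buyer's price increase = d * tax / (b + d)
= 2 * 5 / (3 + 2)
= 10 / 5 = 2

2


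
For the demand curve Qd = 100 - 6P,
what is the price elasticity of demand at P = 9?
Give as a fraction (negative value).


dQ/dP = -6
At P = 9: Q = 100 - 6*9 = 46
E = (dQ/dP)(P/Q) = (-6)(9/46) = -27/23

-27/23
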